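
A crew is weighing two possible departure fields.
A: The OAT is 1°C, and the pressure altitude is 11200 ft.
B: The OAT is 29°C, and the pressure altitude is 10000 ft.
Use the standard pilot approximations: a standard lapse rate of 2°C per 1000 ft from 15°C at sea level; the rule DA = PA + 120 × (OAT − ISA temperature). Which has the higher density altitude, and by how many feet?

B by 1872 ft

A: ISA temp = -7.4°C, deviation +8.4°C, DA = 11200 + 120 × 8.4 = 12208 ft.
B: ISA temp = -5°C, deviation +34°C, DA = 10000 + 120 × 34 = 14080 ft.
B is higher by 14080 − 12208 = 1872 ft.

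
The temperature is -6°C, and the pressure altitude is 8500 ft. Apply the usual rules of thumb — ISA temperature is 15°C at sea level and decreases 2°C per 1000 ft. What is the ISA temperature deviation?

ISA-4°C

ISA temperature at 8500 ft = 15 − 2 × (8500/1000) = -2°C.
Deviation = OAT − ISA = -6 − (-2) = -4°C.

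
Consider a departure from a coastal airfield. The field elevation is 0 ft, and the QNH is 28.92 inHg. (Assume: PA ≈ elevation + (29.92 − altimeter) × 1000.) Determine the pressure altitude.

1000 ft

Pressure correction = (29.92 − 28.92) × 1000 = +1000 ft.
Pressure altitude = 0 + (+1000) = 1000 ft.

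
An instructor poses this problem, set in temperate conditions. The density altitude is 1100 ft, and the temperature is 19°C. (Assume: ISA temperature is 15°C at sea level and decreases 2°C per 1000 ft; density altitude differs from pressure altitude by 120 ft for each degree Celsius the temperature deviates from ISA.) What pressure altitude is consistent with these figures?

500 ft

DA = PA + 120 × (OAT − (15 − 2·PA/1000)) = PA + 120·OAT − 1800 + 0.24·PA = 1.24·PA + 120·OAT − 1800.
So 1.24·PA = 1100 − 120 × 19 + 1800 = 620.
PA = 620 / 1.24 = 500 ft.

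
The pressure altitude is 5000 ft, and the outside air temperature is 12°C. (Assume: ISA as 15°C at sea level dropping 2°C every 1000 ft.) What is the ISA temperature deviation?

ISA+7°C

ISA temperature at 5000 ft = 15 − 2 × (5000/1000) = 5°C.
Deviation = OAT − ISA = 12 − 5 = +7°C.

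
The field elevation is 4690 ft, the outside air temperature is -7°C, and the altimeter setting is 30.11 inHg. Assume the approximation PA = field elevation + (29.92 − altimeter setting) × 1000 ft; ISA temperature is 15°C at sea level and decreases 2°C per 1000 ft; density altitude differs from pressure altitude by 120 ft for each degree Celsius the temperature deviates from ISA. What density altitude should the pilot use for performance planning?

Pressure altitude = 4690 + (29.92 − 30.11) × 1000 = 4690 + (-190) = 4500 ft.
ISA temperature at 4500 ft = 15 − 2 × (4500/1000) = 6°C.
ISA deviation = -7 − 6 = -13°C.
Density altitude = 4500 + 120 × (-13) = 2940 ft.

2940 ft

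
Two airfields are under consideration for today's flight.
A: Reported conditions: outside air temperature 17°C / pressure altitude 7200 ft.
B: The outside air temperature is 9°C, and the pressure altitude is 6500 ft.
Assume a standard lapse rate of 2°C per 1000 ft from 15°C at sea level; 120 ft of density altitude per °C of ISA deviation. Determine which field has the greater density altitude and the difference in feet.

A: ISA temp = 0.6°C, deviation +16.4°C, DA = 7200 + 120 × 16.4 = 9168 ft.
B: ISA temp = 2°C, deviation +7°C, DA = 6500 + 120 × 7 = 7340 ft.
A is higher by 9168 − 7340 = 1828 ft.

A by 1828 ft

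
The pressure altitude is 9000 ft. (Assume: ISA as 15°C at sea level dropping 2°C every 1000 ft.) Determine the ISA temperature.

ISA temperature = 15 − 2 × (9000/1000) = 15 − 18 = -3°C.

-3°C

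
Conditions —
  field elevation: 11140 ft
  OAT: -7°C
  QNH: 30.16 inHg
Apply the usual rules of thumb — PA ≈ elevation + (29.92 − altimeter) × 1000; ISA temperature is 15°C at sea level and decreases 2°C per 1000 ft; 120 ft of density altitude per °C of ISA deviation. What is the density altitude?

Pressure altitude = 11140 + (29.92 − 30.16) × 1000 = 11140 + (-240) = 10900 ft.
ISA temperature at 10900 ft = 15 − 2 × (10900/1000) = -6.8°C.
ISA deviation = -7 − (-6.8) = -0.2°C.
Density altitude = 10900 + 120 × (-0.2) = 10876 ft.

10876 ft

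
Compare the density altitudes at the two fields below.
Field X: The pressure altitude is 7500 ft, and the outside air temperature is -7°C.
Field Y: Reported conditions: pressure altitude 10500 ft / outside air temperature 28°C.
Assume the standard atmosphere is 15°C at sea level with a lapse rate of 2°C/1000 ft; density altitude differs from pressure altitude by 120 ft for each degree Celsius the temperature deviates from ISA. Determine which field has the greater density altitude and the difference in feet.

Field Y by 7920 ft

Field X: ISA temp = 0°C, deviation -7°C, DA = 7500 + 120 × (-7) = 6660 ft.
Field Y: ISA temp = -6°C, deviation +34°C, DA = 10500 + 120 × 34 = 14580 ft.
Field Y is higher by 14580 − 6660 = 7920 ft.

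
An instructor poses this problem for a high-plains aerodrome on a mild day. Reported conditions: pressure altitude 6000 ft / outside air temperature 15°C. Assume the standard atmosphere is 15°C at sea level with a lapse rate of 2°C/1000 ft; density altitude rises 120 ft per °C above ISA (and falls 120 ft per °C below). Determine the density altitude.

ISA temperature at 6000 ft = 15 − 2 × (6000/1000) = 3°C.
ISA deviation = 15 − 3 = +12°C.
Density altitude = 6000 + 120 × (12) = 6000 + (+1440) = 7440 ft.

7440 ft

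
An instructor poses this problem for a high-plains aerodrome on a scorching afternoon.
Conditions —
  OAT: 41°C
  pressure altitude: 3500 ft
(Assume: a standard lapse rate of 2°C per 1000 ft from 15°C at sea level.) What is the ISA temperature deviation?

ISA temperature at 3500 ft = 15 − 2 × (3500/1000) = 8°C.
Deviation = OAT − ISA = 41 − 8 = +33°C.

ISA+33°C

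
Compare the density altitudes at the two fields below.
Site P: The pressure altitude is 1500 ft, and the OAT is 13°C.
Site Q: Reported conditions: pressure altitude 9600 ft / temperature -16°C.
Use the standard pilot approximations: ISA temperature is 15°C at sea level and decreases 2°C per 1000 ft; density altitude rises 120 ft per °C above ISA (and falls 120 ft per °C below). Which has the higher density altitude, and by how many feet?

Site P: ISA temp = 12°C, deviation +1°C, DA = 1500 + 120 × 1 = 1620 ft.
Site Q: ISA temp = -4.2°C, deviation -11.8°C, DA = 9600 + 120 × (-11.8) = 8184 ft.
Site Q is higher by 8184 − 1620 = 6564 ft.

Site Q by 6564 ft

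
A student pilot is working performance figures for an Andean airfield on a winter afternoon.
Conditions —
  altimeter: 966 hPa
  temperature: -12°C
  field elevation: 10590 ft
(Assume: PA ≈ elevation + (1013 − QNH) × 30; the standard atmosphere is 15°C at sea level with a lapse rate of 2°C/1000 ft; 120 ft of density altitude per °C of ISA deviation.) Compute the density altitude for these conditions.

11640 ft

Pressure altitude = 10590 + (1013 − 966) × 30 = 10590 + (+1410) = 12000 ft.
ISA temperature at 12000 ft = 15 − 2 × (12000/1000) = -9°C.
ISA deviation = -12 − (-9) = -3°C.
Density altitude = 12000 + 120 × (-3) = 11640 ft.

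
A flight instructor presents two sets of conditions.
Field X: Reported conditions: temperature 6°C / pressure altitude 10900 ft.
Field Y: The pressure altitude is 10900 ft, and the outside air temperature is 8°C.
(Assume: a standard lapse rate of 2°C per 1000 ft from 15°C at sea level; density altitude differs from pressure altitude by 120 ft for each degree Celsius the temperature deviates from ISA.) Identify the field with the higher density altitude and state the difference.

Field Y by 240 ft

Field X: ISA temp = -6.8°C, deviation +12.8°C, DA = 10900 + 120 × 12.8 = 12436 ft.
Field Y: ISA temp = -6.8°C, deviation +14.8°C, DA = 10900 + 120 × 14.8 = 12676 ft.
Field Y is higher by 12676 − 12436 = 240 ft.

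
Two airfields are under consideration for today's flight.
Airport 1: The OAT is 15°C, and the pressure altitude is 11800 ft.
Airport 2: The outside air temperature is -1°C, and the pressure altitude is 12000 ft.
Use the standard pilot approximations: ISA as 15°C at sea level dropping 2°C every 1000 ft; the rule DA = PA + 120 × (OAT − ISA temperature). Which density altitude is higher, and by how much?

Airport 1 by 1672 ft

Airport 1: ISA temp = -8.6°C, deviation +23.6°C, DA = 11800 + 120 × 23.6 = 14632 ft.
Airport 2: ISA temp = -9°C, deviation +8°C, DA = 12000 + 120 × 8 = 12960 ft.
Airport 1 is higher by 14632 − 12960 = 1672 ft.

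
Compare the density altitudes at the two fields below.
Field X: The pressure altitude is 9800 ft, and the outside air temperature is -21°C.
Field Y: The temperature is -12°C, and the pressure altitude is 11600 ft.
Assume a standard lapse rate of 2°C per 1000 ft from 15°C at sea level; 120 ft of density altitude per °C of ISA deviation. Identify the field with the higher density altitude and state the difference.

Field X: ISA temp = -4.6°C, deviation -16.4°C, DA = 9800 + 120 × (-16.4) = 7832 ft.
Field Y: ISA temp = -8.2°C, deviation -3.8°C, DA = 11600 + 120 × (-3.8) = 11144 ft.
Field Y is higher by 11144 − 7832 = 3312 ft.

Field Y by 3312 ft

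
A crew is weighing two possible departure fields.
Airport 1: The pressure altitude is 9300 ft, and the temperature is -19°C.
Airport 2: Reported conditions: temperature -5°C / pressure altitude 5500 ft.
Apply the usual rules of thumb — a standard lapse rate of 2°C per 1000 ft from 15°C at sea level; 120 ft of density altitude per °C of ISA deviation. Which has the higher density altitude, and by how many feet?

Airport 1 by 3032 ft

Airport 1: ISA temp = -3.6°C, deviation -15.4°C, DA = 9300 + 120 × (-15.4) = 7452 ft.
Airport 2: ISA temp = 4°C, deviation -9°C, DA = 5500 + 120 × (-9) = 4420 ft.
Airport 1 is higher by 7452 − 4420 = 3032 ft.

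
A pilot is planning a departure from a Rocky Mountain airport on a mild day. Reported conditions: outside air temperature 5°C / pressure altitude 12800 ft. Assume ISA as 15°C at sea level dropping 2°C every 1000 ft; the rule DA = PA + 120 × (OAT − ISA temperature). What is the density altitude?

ISA temperature at 12800 ft = 15 − 2 × (12800/1000) = -10.6°C.
ISA deviation = 5 − (-10.6) = +15.6°C.
Density altitude = 12800 + 120 × (15.6) = 12800 + (+1872) = 14672 ft.

14672 ft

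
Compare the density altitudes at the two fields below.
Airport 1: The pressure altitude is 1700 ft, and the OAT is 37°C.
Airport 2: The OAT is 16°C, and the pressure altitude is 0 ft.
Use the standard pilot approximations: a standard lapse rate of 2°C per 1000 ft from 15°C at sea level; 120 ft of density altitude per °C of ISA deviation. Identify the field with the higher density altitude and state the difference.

Airport 1 by 4628 ft

Airport 1: ISA temp = 11.6°C, deviation +25.4°C, DA = 1700 + 120 × 25.4 = 4748 ft.
Airport 2: ISA temp = 15°C, deviation +1°C, DA = 0 + 120 × 1 = 120 ft.
Airport 1 is higher by 4748 − 120 = 4628 ft.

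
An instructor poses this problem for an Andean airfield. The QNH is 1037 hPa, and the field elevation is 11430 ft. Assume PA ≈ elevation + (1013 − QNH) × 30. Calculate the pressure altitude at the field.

10710 ft

Pressure correction = (1013 − 1037) × 30 = -720 ft.
Pressure altitude = 11430 + (-720) = 10710 ft.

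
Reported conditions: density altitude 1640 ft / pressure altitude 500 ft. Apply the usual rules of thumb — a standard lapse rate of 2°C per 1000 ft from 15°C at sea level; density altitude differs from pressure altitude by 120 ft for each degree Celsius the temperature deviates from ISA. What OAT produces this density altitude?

Density altitude − pressure altitude = 1640 − 500 = +1140 ft.
At 120 ft/°C that is an ISA deviation of 1140/120 = +9.5°C.
ISA temperature at 500 ft = 15 − 2 × (500/1000) = 14°C.
OAT = ISA + deviation = 14 + (+9.5) = 23.5°C.

23.5°C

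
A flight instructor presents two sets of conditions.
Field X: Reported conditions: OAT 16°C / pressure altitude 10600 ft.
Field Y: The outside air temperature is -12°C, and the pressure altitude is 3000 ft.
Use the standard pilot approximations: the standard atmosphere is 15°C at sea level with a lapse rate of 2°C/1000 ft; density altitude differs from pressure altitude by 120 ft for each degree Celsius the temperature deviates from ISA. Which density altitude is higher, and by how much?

Field X: ISA temp = -6.2°C, deviation +22.2°C, DA = 10600 + 120 × 22.2 = 13264 ft.
Field Y: ISA temp = 9°C, deviation -21°C, DA = 3000 + 120 × (-21) = 480 ft.
Field X is higher by 13264 − 480 = 12784 ft.

Field X by 12784 ft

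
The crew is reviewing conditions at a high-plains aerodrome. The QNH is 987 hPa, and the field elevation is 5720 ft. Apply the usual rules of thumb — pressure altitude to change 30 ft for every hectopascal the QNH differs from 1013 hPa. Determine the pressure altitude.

6500 ft

Pressure correction = (1013 − 987) × 30 = +780 ft.
Pressure altitude = 5720 + (+780) = 6500 ft.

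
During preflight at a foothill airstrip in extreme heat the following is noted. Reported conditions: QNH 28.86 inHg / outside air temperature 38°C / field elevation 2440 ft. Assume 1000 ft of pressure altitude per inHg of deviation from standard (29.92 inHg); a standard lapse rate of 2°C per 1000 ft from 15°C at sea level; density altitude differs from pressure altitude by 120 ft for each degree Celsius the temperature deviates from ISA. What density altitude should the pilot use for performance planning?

7100 ft

Pressure altitude = 2440 + (29.92 − 28.86) × 1000 = 2440 + (+1060) = 3500 ft.
ISA temperature at 3500 ft = 15 − 2 × (3500/1000) = 8°C.
ISA deviation = 38 − 8 = +30°C.
Density altitude = 3500 + 120 × (30) = 7100 ft.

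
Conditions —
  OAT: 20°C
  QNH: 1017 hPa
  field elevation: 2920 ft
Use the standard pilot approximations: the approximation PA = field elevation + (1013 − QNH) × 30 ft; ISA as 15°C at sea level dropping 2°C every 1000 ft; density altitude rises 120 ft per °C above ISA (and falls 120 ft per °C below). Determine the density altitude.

4072 ft

Pressure altitude = 2920 + (1013 − 1017) × 30 = 2920 + (-120) = 2800 ft.
ISA temperature at 2800 ft = 15 − 2 × (2800/1000) = 9.4°C.
ISA deviation = 20 − 9.4 = +10.6°C.
Density altitude = 2800 + 120 × (10.6) = 4072 ft.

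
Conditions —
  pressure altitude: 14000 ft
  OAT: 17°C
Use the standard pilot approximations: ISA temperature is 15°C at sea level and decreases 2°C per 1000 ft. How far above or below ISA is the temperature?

ISA temperature at 14000 ft = 15 − 2 × (14000/1000) = -13°C.
Deviation = OAT − ISA = 17 − (-13) = +30°C.

ISA+30°C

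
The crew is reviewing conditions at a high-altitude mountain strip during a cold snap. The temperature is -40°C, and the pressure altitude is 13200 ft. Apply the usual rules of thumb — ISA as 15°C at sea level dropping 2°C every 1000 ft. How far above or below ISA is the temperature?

ISA temperature at 13200 ft = 15 − 2 × (13200/1000) = -11.4°C.
Deviation = OAT − ISA = -40 − (-11.4) = -28.6°C.

ISA-28.6°C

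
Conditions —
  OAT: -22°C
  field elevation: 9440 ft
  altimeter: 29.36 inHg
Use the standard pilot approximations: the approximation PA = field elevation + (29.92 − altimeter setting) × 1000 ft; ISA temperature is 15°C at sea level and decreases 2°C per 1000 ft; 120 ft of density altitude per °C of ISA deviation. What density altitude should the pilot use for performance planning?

7960 ft

Pressure altitude = 9440 + (29.92 − 29.36) × 1000 = 9440 + (+560) = 10000 ft.
ISA temperature at 10000 ft = 15 − 2 × (10000/1000) = -5°C.
ISA deviation = -22 − (-5) = -17°C.
Density altitude = 10000 + 120 × (-17) = 7960 ft.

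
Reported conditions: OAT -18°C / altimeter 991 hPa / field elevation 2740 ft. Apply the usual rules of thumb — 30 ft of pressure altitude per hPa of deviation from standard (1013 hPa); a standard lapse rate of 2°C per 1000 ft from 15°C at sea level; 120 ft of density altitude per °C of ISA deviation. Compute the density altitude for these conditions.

Pressure altitude = 2740 + (1013 − 991) × 30 = 2740 + (+660) = 3400 ft.
ISA temperature at 3400 ft = 15 − 2 × (3400/1000) = 8.2°C.
ISA deviation = -18 − 8.2 = -26.2°C.
Density altitude = 3400 + 120 × (-26.2) = 256 ft.

256 ft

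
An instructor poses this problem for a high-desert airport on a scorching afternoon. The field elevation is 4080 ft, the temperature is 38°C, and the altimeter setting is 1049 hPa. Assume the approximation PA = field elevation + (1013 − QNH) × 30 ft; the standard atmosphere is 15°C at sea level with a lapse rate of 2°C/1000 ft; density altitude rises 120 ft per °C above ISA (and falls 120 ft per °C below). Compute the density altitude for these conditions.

6480 ft

Pressure altitude = 4080 + (1013 − 1049) × 30 = 4080 + (-1080) = 3000 ft.
ISA temperature at 3000 ft = 15 − 2 × (3000/1000) = 9°C.
ISA deviation = 38 − 9 = +29°C.
Density altitude = 3000 + 120 × (29) = 6480 ft.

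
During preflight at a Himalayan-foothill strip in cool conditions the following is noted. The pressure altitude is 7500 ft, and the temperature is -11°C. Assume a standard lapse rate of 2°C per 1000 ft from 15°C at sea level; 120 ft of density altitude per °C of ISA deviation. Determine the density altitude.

ISA temperature at 7500 ft = 15 − 2 × (7500/1000) = 0°C.
ISA deviation = -11 − 0 = -11°C.
Density altitude = 7500 + 120 × (-11) = 7500 + (-1320) = 6180 ft.

6180 ft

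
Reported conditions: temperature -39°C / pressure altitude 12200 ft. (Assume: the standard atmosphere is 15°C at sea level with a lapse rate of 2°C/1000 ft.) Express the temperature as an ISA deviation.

ISA temperature at 12200 ft = 15 − 2 × (12200/1000) = -9.4°C.
Deviation = OAT − ISA = -39 − (-9.4) = -29.6°C.

ISA-29.6°C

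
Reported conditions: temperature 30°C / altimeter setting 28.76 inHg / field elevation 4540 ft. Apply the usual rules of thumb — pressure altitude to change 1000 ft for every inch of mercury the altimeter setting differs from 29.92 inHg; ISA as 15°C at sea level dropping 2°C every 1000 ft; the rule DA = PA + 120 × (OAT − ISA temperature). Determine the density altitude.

8868 ft

Pressure altitude = 4540 + (29.92 − 28.76) × 1000 = 4540 + (+1160) = 5700 ft.
ISA temperature at 5700 ft = 15 − 2 × (5700/1000) = 3.6°C.
ISA deviation = 30 − 3.6 = +26.4°C.
Density altitude = 5700 + 120 × (26.4) = 8868 ft.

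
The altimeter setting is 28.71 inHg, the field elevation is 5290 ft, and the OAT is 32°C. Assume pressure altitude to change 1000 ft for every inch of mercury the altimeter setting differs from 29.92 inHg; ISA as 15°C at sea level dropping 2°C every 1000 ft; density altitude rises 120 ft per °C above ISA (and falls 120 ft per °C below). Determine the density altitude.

10100 ft

Pressure altitude = 5290 + (29.92 − 28.71) × 1000 = 5290 + (+1210) = 6500 ft.
ISA temperature at 6500 ft = 15 − 2 × (6500/1000) = 2°C.
ISA deviation = 32 − 2 = +30°C.
Density altitude = 6500 + 120 × (30) = 10100 ft.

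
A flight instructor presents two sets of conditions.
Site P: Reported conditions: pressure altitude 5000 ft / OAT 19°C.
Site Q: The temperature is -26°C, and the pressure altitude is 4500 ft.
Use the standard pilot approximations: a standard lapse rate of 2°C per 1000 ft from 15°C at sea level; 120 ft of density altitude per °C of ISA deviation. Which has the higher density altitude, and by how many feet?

Site P: ISA temp = 5°C, deviation +14°C, DA = 5000 + 120 × 14 = 6680 ft.
Site Q: ISA temp = 6°C, deviation -32°C, DA = 4500 + 120 × (-32) = 660 ft.
Site P is higher by 6680 − 660 = 6020 ft.

Site P by 6020 ft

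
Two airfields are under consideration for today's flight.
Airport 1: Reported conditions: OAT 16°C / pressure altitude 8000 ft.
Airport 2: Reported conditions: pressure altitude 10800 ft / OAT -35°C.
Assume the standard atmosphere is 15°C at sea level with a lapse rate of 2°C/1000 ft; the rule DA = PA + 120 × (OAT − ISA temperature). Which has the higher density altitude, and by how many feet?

Airport 1 by 2648 ft

Airport 1: ISA temp = -1°C, deviation +17°C, DA = 8000 + 120 × 17 = 10040 ft.
Airport 2: ISA temp = -6.6°C, deviation -28.4°C, DA = 10800 + 120 × (-28.4) = 7392 ft.
Airport 1 is higher by 10040 − 7392 = 2648 ft.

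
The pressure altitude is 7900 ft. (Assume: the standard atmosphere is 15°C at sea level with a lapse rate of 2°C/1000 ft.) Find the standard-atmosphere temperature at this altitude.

ISA temperature = 15 − 2 × (7900/1000) = 15 − 15.8 = -0.8°C.

-0.8°C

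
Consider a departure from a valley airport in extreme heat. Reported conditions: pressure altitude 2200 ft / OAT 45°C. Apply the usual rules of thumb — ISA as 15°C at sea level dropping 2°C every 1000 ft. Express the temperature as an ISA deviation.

ISA+34.4°C

ISA temperature at 2200 ft = 15 − 2 × (2200/1000) = 10.6°C.
Deviation = OAT − ISA = 45 − 10.6 = +34.4°C.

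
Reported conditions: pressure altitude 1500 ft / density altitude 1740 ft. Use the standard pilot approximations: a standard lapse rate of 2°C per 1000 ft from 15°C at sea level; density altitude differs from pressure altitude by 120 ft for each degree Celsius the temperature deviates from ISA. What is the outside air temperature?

Density altitude − pressure altitude = 1740 − 1500 = +240 ft.
At 120 ft/°C that is an ISA deviation of 240/120 = +2°C.
ISA temperature at 1500 ft = 15 − 2 × (1500/1000) = 12°C.
OAT = ISA + deviation = 12 + (+2) = 14°C.

14°C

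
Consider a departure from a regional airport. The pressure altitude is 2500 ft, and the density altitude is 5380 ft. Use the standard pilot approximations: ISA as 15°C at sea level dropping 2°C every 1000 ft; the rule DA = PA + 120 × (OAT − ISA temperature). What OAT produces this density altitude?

Density altitude − pressure altitude = 5380 − 2500 = +2880 ft.
At 120 ft/°C that is an ISA deviation of 2880/120 = +24°C.
ISA temperature at 2500 ft = 15 − 2 × (2500/1000) = 10°C.
OAT = ISA + deviation = 10 + (+24) = 34°C.

34°C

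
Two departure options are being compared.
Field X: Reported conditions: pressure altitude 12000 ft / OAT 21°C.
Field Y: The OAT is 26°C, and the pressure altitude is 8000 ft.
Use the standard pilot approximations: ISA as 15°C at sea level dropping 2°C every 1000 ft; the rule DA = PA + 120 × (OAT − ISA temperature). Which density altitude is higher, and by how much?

Field X by 4360 ft

Field X: ISA temp = -9°C, deviation +30°C, DA = 12000 + 120 × 30 = 15600 ft.
Field Y: ISA temp = -1°C, deviation +27°C, DA = 8000 + 120 × 27 = 11240 ft.
Field X is higher by 15600 − 11240 = 4360 ft.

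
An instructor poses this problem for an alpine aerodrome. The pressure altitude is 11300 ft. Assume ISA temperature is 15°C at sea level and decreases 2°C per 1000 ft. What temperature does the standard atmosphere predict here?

ISA temperature = 15 − 2 × (11300/1000) = 15 − 22.6 = -7.6°C.

-7.6°C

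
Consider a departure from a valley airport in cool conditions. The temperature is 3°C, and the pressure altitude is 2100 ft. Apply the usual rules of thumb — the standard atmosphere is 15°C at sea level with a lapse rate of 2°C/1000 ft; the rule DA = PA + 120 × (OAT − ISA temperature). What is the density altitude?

ISA temperature at 2100 ft = 15 − 2 × (2100/1000) = 10.8°C.
ISA deviation = 3 − 10.8 = -7.8°C.
Density altitude = 2100 + 120 × (-7.8) = 2100 + (-936) = 1164 ft.

1164 ft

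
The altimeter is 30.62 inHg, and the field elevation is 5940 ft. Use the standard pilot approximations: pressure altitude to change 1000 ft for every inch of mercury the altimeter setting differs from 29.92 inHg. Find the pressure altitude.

5240 ft

Pressure correction = (29.92 − 30.62) × 1000 = -700 ft.
Pressure altitude = 5940 + (-700) = 5240 ft.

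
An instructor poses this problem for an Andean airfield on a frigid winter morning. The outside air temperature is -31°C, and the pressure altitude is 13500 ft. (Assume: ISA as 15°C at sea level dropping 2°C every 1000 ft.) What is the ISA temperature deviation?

ISA-19°C

ISA temperature at 13500 ft = 15 − 2 × (13500/1000) = -12°C.
Deviation = OAT − ISA = -31 − (-12) = -19°C.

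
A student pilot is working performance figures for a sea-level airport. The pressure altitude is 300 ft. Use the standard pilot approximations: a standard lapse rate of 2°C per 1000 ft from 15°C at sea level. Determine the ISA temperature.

ISA temperature = 15 − 2 × (300/1000) = 15 − 0.6 = 14.4°C.

14.4°C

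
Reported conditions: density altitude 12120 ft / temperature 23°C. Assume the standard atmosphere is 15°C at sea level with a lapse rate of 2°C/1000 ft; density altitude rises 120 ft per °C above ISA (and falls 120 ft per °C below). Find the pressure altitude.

DA = PA + 120 × (OAT − (15 − 2·PA/1000)) = PA + 120·OAT − 1800 + 0.24·PA = 1.24·PA + 120·OAT − 1800.
So 1.24·PA = 12120 − 120 × 23 + 1800 = 11160.
PA = 11160 / 1.24 = 9000 ft.

9000 ft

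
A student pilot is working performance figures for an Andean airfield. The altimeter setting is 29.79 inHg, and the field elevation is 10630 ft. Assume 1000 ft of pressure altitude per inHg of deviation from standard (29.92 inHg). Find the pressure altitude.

10760 ft

Pressure correction = (29.92 − 29.79) × 1000 = +130 ft.
Pressure altitude = 10630 + (+130) = 10760 ft.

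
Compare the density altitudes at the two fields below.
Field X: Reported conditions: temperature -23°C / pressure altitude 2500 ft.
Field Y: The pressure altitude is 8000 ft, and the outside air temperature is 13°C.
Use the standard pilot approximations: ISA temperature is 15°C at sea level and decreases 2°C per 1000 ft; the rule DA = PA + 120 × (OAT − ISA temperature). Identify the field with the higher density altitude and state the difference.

Field X: ISA temp = 10°C, deviation -33°C, DA = 2500 + 120 × (-33) = -1460 ft.
Field Y: ISA temp = -1°C, deviation +14°C, DA = 8000 + 120 × 14 = 9680 ft.
Field Y is higher by 9680 − (-1460) = 11140 ft.

Field Y by 11140 ft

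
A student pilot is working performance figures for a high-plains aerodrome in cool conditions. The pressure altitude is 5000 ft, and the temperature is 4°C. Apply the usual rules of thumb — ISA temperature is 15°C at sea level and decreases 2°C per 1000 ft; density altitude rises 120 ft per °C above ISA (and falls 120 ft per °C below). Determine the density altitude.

ISA temperature at 5000 ft = 15 − 2 × (5000/1000) = 5°C.
ISA deviation = 4 − 5 = -1°C.
Density altitude = 5000 + 120 × (-1) = 5000 + (-120) = 4880 ft.

4880 ft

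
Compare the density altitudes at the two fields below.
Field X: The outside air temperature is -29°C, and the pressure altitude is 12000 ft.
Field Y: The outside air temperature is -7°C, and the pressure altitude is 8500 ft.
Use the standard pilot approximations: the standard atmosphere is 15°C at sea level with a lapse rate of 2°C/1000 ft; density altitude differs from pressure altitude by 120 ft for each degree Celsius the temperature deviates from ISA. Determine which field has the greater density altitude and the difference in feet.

Field X by 1700 ft

Field X: ISA temp = -9°C, deviation -20°C, DA = 12000 + 120 × (-20) = 9600 ft.
Field Y: ISA temp = -2°C, deviation -5°C, DA = 8500 + 120 × (-5) = 7900 ft.
Field X is higher by 9600 − 7900 = 1700 ft.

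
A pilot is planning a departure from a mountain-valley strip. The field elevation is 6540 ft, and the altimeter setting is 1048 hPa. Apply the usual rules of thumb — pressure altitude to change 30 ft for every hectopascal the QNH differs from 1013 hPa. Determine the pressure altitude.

5490 ft

Pressure correction = (1013 − 1048) × 30 = -1050 ft.
Pressure altitude = 6540 + (-1050) = 5490 ft.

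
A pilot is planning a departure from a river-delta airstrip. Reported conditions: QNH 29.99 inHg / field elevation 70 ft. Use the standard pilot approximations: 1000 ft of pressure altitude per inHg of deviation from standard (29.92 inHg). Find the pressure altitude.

Pressure correction = (29.92 − 29.99) × 1000 = -70 ft.
Pressure altitude = 70 + (-70) = 0 ft.

0 ft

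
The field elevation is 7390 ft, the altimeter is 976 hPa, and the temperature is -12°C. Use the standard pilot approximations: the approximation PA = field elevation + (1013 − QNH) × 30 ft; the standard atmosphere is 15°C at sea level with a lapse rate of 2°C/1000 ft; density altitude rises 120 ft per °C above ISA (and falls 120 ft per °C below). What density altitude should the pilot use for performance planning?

Pressure altitude = 7390 + (1013 − 976) × 30 = 7390 + (+1110) = 8500 ft.
ISA temperature at 8500 ft = 15 − 2 × (8500/1000) = -2°C.
ISA deviation = -12 − (-2) = -10°C.
Density altitude = 8500 + 120 × (-10) = 7300 ft.

7300 ft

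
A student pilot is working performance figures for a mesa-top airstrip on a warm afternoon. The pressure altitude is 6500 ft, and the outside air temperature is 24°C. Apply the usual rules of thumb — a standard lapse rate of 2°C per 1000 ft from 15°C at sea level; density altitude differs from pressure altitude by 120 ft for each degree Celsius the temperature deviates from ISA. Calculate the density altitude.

9140 ft

ISA temperature at 6500 ft = 15 − 2 × (6500/1000) = 2°C.
ISA deviation = 24 − 2 = +22°C.
Density altitude = 6500 + 120 × (22) = 6500 + (+2640) = 9140 ft.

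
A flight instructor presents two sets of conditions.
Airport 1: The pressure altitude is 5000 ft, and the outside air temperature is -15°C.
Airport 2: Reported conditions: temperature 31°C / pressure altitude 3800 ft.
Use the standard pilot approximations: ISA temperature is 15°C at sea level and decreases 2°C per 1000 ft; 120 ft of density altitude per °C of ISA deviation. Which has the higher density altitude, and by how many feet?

Airport 2 by 4032 ft

Airport 1: ISA temp = 5°C, deviation -20°C, DA = 5000 + 120 × (-20) = 2600 ft.
Airport 2: ISA temp = 7.4°C, deviation +23.6°C, DA = 3800 + 120 × 23.6 = 6632 ft.
Airport 2 is higher by 6632 − 2600 = 4032 ft.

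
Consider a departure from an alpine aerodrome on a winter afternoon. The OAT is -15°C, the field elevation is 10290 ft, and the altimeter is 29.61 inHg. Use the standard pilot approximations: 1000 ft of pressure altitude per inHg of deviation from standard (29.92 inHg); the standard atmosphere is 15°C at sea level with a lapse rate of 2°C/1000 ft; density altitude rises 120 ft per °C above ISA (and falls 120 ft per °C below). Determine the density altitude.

9544 ft

Pressure altitude = 10290 + (29.92 − 29.61) × 1000 = 10290 + (+310) = 10600 ft.
ISA temperature at 10600 ft = 15 − 2 × (10600/1000) = -6.2°C.
ISA deviation = -15 − (-6.2) = -8.8°C.
Density altitude = 10600 + 120 × (-8.8) = 9544 ft.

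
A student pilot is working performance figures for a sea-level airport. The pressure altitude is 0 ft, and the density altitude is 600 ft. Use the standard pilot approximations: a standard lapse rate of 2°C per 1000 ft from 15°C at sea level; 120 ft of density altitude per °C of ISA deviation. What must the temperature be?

20°C

Density altitude − pressure altitude = 600 − 0 = +600 ft.
At 120 ft/°C that is an ISA deviation of 600/120 = +5°C.
ISA temperature at 0 ft = 15 − 2 × (0/1000) = 15°C.
OAT = ISA + deviation = 15 + (+5) = 20°C.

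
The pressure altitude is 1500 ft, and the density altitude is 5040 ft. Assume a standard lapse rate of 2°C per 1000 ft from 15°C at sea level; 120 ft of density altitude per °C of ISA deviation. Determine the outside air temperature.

Density altitude − pressure altitude = 5040 − 1500 = +3540 ft.
At 120 ft/°C that is an ISA deviation of 3540/120 = +29.5°C.
ISA temperature at 1500 ft = 15 − 2 × (1500/1000) = 12°C.
OAT = ISA + deviation = 12 + (+29.5) = 41.5°C.

41.5°C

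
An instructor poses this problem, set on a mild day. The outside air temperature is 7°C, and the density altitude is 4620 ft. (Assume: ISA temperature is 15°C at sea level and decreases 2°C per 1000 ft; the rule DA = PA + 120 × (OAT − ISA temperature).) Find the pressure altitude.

DA = PA + 120 × (OAT − (15 − 2·PA/1000)) = PA + 120·OAT − 1800 + 0.24·PA = 1.24·PA + 120·OAT − 1800.
So 1.24·PA = 4620 − 120 × 7 + 1800 = 5580.
PA = 5580 / 1.24 = 4500 ft.

4500 ft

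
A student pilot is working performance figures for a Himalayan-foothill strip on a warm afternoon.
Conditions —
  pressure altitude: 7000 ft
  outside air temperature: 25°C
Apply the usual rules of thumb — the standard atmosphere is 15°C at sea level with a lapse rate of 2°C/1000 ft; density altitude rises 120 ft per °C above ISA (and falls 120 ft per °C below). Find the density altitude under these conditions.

ISA temperature at 7000 ft = 15 − 2 × (7000/1000) = 1°C.
ISA deviation = 25 − 1 = +24°C.
Density altitude = 7000 + 120 × (24) = 7000 + (+2880) = 9880 ft.

9880 ft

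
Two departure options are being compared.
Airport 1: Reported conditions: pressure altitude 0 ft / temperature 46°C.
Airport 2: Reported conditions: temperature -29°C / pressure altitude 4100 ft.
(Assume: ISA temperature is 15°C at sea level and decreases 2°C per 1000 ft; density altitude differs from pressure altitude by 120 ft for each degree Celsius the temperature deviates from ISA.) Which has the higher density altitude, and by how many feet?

Airport 1 by 3916 ft

Airport 1: ISA temp = 15°C, deviation +31°C, DA = 0 + 120 × 31 = 3720 ft.
Airport 2: ISA temp = 6.8°C, deviation -35.8°C, DA = 4100 + 120 × (-35.8) = -196 ft.
Airport 1 is higher by 3720 − (-196) = 3916 ft.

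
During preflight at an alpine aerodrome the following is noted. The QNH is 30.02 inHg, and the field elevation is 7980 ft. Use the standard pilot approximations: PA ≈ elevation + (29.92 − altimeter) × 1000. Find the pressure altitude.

7880 ft

Pressure correction = (29.92 − 30.02) × 1000 = -100 ft.
Pressure altitude = 7980 + (-100) = 7880 ft.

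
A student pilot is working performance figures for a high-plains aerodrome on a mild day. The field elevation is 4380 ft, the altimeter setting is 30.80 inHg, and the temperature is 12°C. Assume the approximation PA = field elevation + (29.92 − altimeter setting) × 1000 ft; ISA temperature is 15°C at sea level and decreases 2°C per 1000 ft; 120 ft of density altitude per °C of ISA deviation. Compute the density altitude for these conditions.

Pressure altitude = 4380 + (29.92 − 30.80) × 1000 = 4380 + (-880) = 3500 ft.
ISA temperature at 3500 ft = 15 − 2 × (3500/1000) = 8°C.
ISA deviation = 12 − 8 = +4°C.
Density altitude = 3500 + 120 × (4) = 3980 ft.

3980 ft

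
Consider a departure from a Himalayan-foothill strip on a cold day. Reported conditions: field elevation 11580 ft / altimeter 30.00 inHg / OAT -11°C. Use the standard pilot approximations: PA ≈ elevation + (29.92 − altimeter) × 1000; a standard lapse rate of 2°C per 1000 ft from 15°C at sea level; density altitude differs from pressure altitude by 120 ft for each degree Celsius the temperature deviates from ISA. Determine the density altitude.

11140 ft

Pressure altitude = 11580 + (29.92 − 30.00) × 1000 = 11580 + (-80) = 11500 ft.
ISA temperature at 11500 ft = 15 − 2 × (11500/1000) = -8°C.
ISA deviation = -11 − (-8) = -3°C.
Density altitude = 11500 + 120 × (-3) = 11140 ft.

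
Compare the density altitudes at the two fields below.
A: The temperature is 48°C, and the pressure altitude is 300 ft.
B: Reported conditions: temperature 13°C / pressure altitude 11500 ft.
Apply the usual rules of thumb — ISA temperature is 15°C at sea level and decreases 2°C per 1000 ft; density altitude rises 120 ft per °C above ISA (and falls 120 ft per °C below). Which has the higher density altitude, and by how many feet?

B by 9688 ft

A: ISA temp = 14.4°C, deviation +33.6°C, DA = 300 + 120 × 33.6 = 4332 ft.
B: ISA temp = -8°C, deviation +21°C, DA = 11500 + 120 × 21 = 14020 ft.
B is higher by 14020 − 4332 = 9688 ft.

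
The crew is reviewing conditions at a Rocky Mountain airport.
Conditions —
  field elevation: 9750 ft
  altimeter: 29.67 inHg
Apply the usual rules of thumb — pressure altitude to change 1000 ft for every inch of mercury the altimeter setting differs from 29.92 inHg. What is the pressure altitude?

Pressure correction = (29.92 − 29.67) × 1000 = +250 ft.
Pressure altitude = 9750 + (+250) = 10000 ft.

10000 ft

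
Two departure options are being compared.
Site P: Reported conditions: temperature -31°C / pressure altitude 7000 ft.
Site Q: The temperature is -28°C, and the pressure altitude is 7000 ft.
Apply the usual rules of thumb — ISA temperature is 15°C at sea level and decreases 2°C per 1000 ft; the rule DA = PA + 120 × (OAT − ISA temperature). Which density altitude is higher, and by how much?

Site Q by 360 ft

Site P: ISA temp = 1°C, deviation -32°C, DA = 7000 + 120 × (-32) = 3160 ft.
Site Q: ISA temp = 1°C, deviation -29°C, DA = 7000 + 120 × (-29) = 3520 ft.
Site Q is higher by 3520 − 3160 = 360 ft.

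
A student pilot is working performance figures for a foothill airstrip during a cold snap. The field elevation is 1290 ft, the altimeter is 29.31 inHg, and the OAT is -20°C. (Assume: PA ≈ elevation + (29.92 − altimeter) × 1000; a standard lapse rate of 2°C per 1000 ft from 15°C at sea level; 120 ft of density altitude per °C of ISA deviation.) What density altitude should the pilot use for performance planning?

Pressure altitude = 1290 + (29.92 − 29.31) × 1000 = 1290 + (+610) = 1900 ft.
ISA temperature at 1900 ft = 15 − 2 × (1900/1000) = 11.2°C.
ISA deviation = -20 − 11.2 = -31.2°C.
Density altitude = 1900 + 120 × (-31.2) = -1844 ft.

-1844 ft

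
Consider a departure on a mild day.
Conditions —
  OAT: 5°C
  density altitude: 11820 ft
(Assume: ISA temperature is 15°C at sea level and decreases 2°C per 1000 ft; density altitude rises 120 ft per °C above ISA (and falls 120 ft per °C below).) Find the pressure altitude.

10500 ft

DA = PA + 120 × (OAT − (15 − 2·PA/1000)) = PA + 120·OAT − 1800 + 0.24·PA = 1.24·PA + 120·OAT − 1800.
So 1.24·PA = 11820 − 120 × 5 + 1800 = 13020.
PA = 13020 / 1.24 = 10500 ft.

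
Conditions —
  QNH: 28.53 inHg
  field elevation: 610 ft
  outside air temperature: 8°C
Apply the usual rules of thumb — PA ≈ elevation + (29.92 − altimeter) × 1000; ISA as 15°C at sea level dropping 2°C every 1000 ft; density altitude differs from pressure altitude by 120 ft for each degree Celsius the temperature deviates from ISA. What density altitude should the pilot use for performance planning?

Pressure altitude = 610 + (29.92 − 28.53) × 1000 = 610 + (+1390) = 2000 ft.
ISA temperature at 2000 ft = 15 − 2 × (2000/1000) = 11°C.
ISA deviation = 8 − 11 = -3°C.
Density altitude = 2000 + 120 × (-3) = 1640 ft.

1640 ft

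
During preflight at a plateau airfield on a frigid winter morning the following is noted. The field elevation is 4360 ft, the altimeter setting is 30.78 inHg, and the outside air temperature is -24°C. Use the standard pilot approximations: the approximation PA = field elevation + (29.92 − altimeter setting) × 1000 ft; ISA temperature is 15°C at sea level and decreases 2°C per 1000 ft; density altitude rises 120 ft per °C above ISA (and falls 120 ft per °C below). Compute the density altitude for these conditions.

Pressure altitude = 4360 + (29.92 − 30.78) × 1000 = 4360 + (-860) = 3500 ft.
ISA temperature at 3500 ft = 15 − 2 × (3500/1000) = 8°C.
ISA deviation = -24 − 8 = -32°C.
Density altitude = 3500 + 120 × (-32) = -340 ft.

-340 ft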